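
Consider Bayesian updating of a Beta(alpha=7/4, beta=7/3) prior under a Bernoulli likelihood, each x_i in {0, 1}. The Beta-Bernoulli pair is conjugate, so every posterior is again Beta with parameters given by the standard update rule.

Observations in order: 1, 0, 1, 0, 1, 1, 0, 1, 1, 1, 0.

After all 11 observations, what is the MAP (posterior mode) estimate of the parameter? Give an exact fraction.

93/157

obs 1: x=1 → posterior Beta(11/4, 7/3)
obs 2: x=0 → posterior Beta(11/4, 10/3)
obs 3: x=1 → posterior Beta(15/4, 10/3)
obs 4: x=0 → posterior Beta(15/4, 13/3)
obs 5: x=1 → posterior Beta(19/4, 13/3)
obs 6: x=1 → posterior Beta(23/4, 13/3)
obs 7: x=0 → posterior Beta(23/4, 16/3)
obs 8: x=1 → posterior Beta(27/4, 16/3)
obs 9: x=1 → posterior Beta(31/4, 16/3)
obs 10: x=1 → posterior Beta(35/4, 16/3)
obs 11: x=0 → posterior Beta(35/4, 19/3)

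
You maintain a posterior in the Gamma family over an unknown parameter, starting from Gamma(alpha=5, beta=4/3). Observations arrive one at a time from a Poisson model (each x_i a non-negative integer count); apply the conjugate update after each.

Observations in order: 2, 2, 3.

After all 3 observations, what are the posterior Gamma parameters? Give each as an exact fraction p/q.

alpha=12, beta=13/3

obs 1: x=2 → posterior Gamma(7, 7/3)
obs 2: x=2 → posterior Gamma(9, 10/3)
obs 3: x=3 → posterior Gamma(12, 13/3)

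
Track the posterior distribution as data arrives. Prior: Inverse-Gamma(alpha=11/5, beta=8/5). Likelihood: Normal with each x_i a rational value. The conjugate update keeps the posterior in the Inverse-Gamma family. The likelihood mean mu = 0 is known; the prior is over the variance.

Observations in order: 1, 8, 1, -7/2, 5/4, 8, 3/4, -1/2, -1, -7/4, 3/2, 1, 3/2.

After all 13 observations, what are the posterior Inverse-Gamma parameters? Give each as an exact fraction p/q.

obs 1: x=1 → posterior Inverse-Gamma(27/10, 21/10)
obs 2: x=8 → posterior Inverse-Gamma(16/5, 341/10)
obs 3: x=1 → posterior Inverse-Gamma(37/10, 173/5)
obs 4: x=-7/2 → posterior Inverse-Gamma(21/5, 1629/40)
obs 5: x=5/4 → posterior Inverse-Gamma(47/10, 6641/160)
obs 6: x=8 → posterior Inverse-Gamma(26/5, 11761/160)
obs 7: x=3/4 → posterior Inverse-Gamma(57/10, 5903/80)
obs 8: x=-1/2 → posterior Inverse-Gamma(31/5, 5913/80)
obs 9: x=-1 → posterior Inverse-Gamma(67/10, 5953/80)
obs 10: x=-7/4 → posterior Inverse-Gamma(36/5, 12151/160)
obs 11: x=3/2 → posterior Inverse-Gamma(77/10, 12331/160)
obs 12: x=1 → posterior Inverse-Gamma(41/5, 12411/160)
obs 13: x=3/2 → posterior Inverse-Gamma(87/10, 12591/160)

alpha=87/10, beta=12591/160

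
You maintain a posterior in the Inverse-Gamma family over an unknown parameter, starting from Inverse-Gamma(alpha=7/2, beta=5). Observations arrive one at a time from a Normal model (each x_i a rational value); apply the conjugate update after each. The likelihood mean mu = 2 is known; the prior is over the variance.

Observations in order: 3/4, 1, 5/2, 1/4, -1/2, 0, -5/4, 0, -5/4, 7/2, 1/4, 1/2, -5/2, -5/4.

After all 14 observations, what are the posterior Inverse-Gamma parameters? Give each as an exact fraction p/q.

obs 1: x=3/4 → posterior Inverse-Gamma(4, 185/32)
obs 2: x=1 → posterior Inverse-Gamma(9/2, 201/32)
obs 3: x=5/2 → posterior Inverse-Gamma(5, 205/32)
obs 4: x=1/4 → posterior Inverse-Gamma(11/2, 127/16)
obs 5: x=-1/2 → posterior Inverse-Gamma(6, 177/16)
obs 6: x=0 → posterior Inverse-Gamma(13/2, 209/16)
obs 7: x=-5/4 → posterior Inverse-Gamma(7, 587/32)
obs 8: x=0 → posterior Inverse-Gamma(15/2, 651/32)
obs 9: x=-5/4 → posterior Inverse-Gamma(8, 205/8)
obs 10: x=7/2 → posterior Inverse-Gamma(17/2, 107/4)
obs 11: x=1/4 → posterior Inverse-Gamma(9, 905/32)
obs 12: x=1/2 → posterior Inverse-Gamma(19/2, 941/32)
obs 13: x=-5/2 → posterior Inverse-Gamma(10, 1265/32)
obs 14: x=-5/4 → posterior Inverse-Gamma(21/2, 717/16)

alpha=21/2, beta=717/16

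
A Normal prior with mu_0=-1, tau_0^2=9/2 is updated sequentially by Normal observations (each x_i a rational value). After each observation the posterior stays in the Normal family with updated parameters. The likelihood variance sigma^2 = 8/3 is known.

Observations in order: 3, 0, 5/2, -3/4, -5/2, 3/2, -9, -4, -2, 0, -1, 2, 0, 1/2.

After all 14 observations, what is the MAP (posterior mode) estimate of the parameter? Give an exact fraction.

-1117/1576

obs 1: x=3 → posterior Normal(65/43, 72/43)
obs 2: x=0 → posterior Normal(13/14, 36/35)
obs 3: x=5/2 → posterior Normal(265/194, 72/97)
obs 4: x=-3/4 → posterior Normal(449/496, 18/31)
obs 5: x=-5/2 → posterior Normal(179/604, 72/151)
obs 6: x=3/2 → posterior Normal(341/712, 36/89)
obs 7: x=-9 → posterior Normal(-631/820, 72/205)
obs 8: x=-4 → posterior Normal(-1063/928, 9/29)
obs 9: x=-2 → posterior Normal(-1279/1036, 72/259)
obs 10: x=0 → posterior Normal(-1279/1144, 36/143)
obs 11: x=-1 → posterior Normal(-1387/1252, 72/313)
obs 12: x=2 → posterior Normal(-1171/1360, 18/85)
obs 13: x=0 → posterior Normal(-1171/1468, 72/367)
obs 14: x=1/2 → posterior Normal(-1117/1576, 36/197)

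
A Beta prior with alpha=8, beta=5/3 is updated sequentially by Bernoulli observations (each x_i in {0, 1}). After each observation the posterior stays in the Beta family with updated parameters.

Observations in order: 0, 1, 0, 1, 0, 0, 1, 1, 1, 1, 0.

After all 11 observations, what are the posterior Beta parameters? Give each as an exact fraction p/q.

alpha=14, beta=20/3

obs 1: x=0 → posterior Beta(8, 8/3)
obs 2: x=1 → posterior Beta(9, 8/3)
obs 3: x=0 → posterior Beta(9, 11/3)
obs 4: x=1 → posterior Beta(10, 11/3)
obs 5: x=0 → posterior Beta(10, 14/3)
obs 6: x=0 → posterior Beta(10, 17/3)
obs 7: x=1 → posterior Beta(11, 17/3)
obs 8: x=1 → posterior Beta(12, 17/3)
obs 9: x=1 → posterior Beta(13, 17/3)
obs 10: x=1 → posterior Beta(14, 17/3)
obs 11: x=0 → posterior Beta(14, 20/3)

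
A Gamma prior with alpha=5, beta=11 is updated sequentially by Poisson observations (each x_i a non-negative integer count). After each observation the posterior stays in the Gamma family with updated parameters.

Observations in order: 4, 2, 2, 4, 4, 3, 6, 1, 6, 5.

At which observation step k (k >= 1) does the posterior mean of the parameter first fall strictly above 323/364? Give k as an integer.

obs 1: x=4 → posterior Gamma(9, 12)
obs 2: x=2 → posterior Gamma(11, 13)
obs 3: x=2 → posterior Gamma(13, 14)
obs 4: x=4 → posterior Gamma(17, 15)
obs 5: x=4 → posterior Gamma(21, 16)
obs 6: x=3 → posterior Gamma(24, 17)
obs 7: x=6 → posterior Gamma(30, 18)
obs 8: x=1 → posterior Gamma(31, 19)
obs 9: x=6 → posterior Gamma(37, 20)
obs 10: x=5 → posterior Gamma(42, 21)

k = 3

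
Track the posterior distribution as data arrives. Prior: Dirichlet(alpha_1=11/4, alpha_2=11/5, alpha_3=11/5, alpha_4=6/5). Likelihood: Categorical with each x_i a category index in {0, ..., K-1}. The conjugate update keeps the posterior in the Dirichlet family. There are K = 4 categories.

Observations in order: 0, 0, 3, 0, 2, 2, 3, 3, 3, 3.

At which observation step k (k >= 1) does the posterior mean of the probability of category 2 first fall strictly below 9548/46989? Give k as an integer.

k = 3

obs 1: x=0 → posterior Dirichlet(15/4, 11/5, 11/5, 6/5)
obs 2: x=0 → posterior Dirichlet(19/4, 11/5, 11/5, 6/5)
obs 3: x=3 → posterior Dirichlet(19/4, 11/5, 11/5, 11/5)
obs 4: x=0 → posterior Dirichlet(23/4, 11/5, 11/5, 11/5)
obs 5: x=2 → posterior Dirichlet(23/4, 11/5, 16/5, 11/5)
obs 6: x=2 → posterior Dirichlet(23/4, 11/5, 21/5, 11/5)
obs 7: x=3 → posterior Dirichlet(23/4, 11/5, 21/5, 16/5)
obs 8: x=3 → posterior Dirichlet(23/4, 11/5, 21/5, 21/5)
obs 9: x=3 → posterior Dirichlet(23/4, 11/5, 21/5, 26/5)
obs 10: x=3 → posterior Dirichlet(23/4, 11/5, 21/5, 31/5)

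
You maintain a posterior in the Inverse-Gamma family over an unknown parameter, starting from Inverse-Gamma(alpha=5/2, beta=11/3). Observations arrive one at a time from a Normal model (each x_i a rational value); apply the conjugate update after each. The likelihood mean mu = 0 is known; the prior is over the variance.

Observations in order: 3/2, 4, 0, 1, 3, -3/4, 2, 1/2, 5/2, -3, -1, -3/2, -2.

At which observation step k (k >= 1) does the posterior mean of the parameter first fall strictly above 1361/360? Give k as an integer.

obs 1: x=3/2 → posterior Inverse-Gamma(3, 115/24)
obs 2: x=4 → posterior Inverse-Gamma(7/2, 307/24)
obs 3: x=0 → posterior Inverse-Gamma(4, 307/24)
obs 4: x=1 → posterior Inverse-Gamma(9/2, 319/24)
obs 5: x=3 → posterior Inverse-Gamma(5, 427/24)
obs 6: x=-3/4 → posterior Inverse-Gamma(11/2, 1735/96)
obs 7: x=2 → posterior Inverse-Gamma(6, 1927/96)
obs 8: x=1/2 → posterior Inverse-Gamma(13/2, 1939/96)
obs 9: x=5/2 → posterior Inverse-Gamma(7, 2239/96)
obs 10: x=-3 → posterior Inverse-Gamma(15/2, 2671/96)
obs 11: x=-1 → posterior Inverse-Gamma(8, 2719/96)
obs 12: x=-3/2 → posterior Inverse-Gamma(17/2, 2827/96)
obs 13: x=-2 → posterior Inverse-Gamma(9, 3019/96)

k = 2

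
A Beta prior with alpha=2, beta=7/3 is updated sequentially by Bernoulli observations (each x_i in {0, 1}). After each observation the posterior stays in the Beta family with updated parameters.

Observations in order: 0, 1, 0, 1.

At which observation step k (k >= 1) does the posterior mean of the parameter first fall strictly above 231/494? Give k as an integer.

k = 2

obs 1: x=0 → posterior Beta(2, 10/3)
obs 2: x=1 → posterior Beta(3, 10/3)
obs 3: x=0 → posterior Beta(3, 13/3)
obs 4: x=1 → posterior Beta(4, 13/3)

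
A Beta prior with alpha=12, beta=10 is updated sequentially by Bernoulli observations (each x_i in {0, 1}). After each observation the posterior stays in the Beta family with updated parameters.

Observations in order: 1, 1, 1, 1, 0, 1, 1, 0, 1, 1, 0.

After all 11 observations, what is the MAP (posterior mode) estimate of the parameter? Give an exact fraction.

19/31

obs 1: x=1 → posterior Beta(13, 10)
obs 2: x=1 → posterior Beta(14, 10)
obs 3: x=1 → posterior Beta(15, 10)
obs 4: x=1 → posterior Beta(16, 10)
obs 5: x=0 → posterior Beta(16, 11)
obs 6: x=1 → posterior Beta(17, 11)
obs 7: x=1 → posterior Beta(18, 11)
obs 8: x=0 → posterior Beta(18, 12)
obs 9: x=1 → posterior Beta(19, 12)
obs 10: x=1 → posterior Beta(20, 12)
obs 11: x=0 → posterior Beta(20, 13)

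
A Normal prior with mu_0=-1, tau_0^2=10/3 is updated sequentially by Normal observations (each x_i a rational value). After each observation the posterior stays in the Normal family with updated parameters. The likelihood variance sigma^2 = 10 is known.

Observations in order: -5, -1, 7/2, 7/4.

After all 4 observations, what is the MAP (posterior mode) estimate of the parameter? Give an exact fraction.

obs 1: x=-5 → posterior Normal(-2, 5/2)
obs 2: x=-1 → posterior Normal(-9/5, 2)
obs 3: x=7/2 → posterior Normal(-11/12, 5/3)
obs 4: x=7/4 → posterior Normal(-15/28, 10/7)

-15/28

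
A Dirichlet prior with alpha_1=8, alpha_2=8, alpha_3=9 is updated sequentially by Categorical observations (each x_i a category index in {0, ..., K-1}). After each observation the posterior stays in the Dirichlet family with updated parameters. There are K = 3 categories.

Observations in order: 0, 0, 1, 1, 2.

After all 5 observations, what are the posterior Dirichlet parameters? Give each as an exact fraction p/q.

alpha_1=10, alpha_2=10, alpha_3=10

obs 1: x=0 → posterior Dirichlet(9, 8, 9)
obs 2: x=0 → posterior Dirichlet(10, 8, 9)
obs 3: x=1 → posterior Dirichlet(10, 9, 9)
obs 4: x=1 → posterior Dirichlet(10, 10, 9)
obs 5: x=2 → posterior Dirichlet(10, 10, 10)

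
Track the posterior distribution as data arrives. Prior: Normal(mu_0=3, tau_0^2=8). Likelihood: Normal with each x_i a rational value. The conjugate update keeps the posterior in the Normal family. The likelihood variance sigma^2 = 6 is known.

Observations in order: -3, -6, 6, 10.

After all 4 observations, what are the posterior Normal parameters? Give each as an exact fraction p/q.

obs 1: x=-3 → posterior Normal(-3/7, 24/7)
obs 2: x=-6 → posterior Normal(-27/11, 24/11)
obs 3: x=6 → posterior Normal(-1/5, 8/5)
obs 4: x=10 → posterior Normal(37/19, 24/19)

mu_0=37/19, tau_0^2=24/19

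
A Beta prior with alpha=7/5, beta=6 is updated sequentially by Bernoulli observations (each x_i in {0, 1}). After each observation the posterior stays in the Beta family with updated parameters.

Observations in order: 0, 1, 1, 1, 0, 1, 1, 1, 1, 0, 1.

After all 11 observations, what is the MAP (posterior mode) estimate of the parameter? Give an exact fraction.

21/41

obs 1: x=0 → posterior Beta(7/5, 7)
obs 2: x=1 → posterior Beta(12/5, 7)
obs 3: x=1 → posterior Beta(17/5, 7)
obs 4: x=1 → posterior Beta(22/5, 7)
obs 5: x=0 → posterior Beta(22/5, 8)
obs 6: x=1 → posterior Beta(27/5, 8)
obs 7: x=1 → posterior Beta(32/5, 8)
obs 8: x=1 → posterior Beta(37/5, 8)
obs 9: x=1 → posterior Beta(42/5, 8)
obs 10: x=0 → posterior Beta(42/5, 9)
obs 11: x=1 → posterior Beta(47/5, 9)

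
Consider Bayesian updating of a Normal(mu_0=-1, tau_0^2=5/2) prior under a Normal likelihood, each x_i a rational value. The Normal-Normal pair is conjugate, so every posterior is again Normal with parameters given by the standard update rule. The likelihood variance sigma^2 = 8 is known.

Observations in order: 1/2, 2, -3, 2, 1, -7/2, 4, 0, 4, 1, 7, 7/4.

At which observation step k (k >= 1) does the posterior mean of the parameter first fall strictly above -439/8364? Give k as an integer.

obs 1: x=1/2 → posterior Normal(-9/14, 40/21)
obs 2: x=2 → posterior Normal(-7/52, 20/13)
obs 3: x=-3 → posterior Normal(-37/62, 40/31)
obs 4: x=2 → posterior Normal(-17/72, 10/9)
obs 5: x=1 → posterior Normal(-7/82, 40/41)
obs 6: x=-7/2 → posterior Normal(-21/46, 20/23)
obs 7: x=4 → posterior Normal(-1/51, 40/51)
obs 8: x=0 → posterior Normal(-1/56, 5/7)
obs 9: x=4 → posterior Normal(19/61, 40/61)
obs 10: x=1 → posterior Normal(4/11, 20/33)
obs 11: x=7 → posterior Normal(59/71, 40/71)
obs 12: x=7/4 → posterior Normal(271/304, 10/19)

k = 7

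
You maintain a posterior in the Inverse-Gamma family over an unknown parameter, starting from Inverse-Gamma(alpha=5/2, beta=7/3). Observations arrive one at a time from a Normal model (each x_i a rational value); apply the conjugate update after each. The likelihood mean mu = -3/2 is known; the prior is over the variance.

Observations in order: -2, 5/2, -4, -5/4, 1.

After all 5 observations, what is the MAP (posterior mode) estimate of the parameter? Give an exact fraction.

1607/576

obs 1: x=-2 → posterior Inverse-Gamma(3, 59/24)
obs 2: x=5/2 → posterior Inverse-Gamma(7/2, 251/24)
obs 3: x=-4 → posterior Inverse-Gamma(4, 163/12)
obs 4: x=-5/4 → posterior Inverse-Gamma(9/2, 1307/96)
obs 5: x=1 → posterior Inverse-Gamma(5, 1607/96)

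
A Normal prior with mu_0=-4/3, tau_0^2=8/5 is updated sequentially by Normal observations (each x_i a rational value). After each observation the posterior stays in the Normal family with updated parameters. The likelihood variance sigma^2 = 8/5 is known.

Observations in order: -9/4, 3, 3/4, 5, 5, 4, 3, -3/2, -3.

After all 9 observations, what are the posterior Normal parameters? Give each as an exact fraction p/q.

obs 1: x=-9/4 → posterior Normal(-43/24, 4/5)
obs 2: x=3 → posterior Normal(-7/36, 8/15)
obs 3: x=3/4 → posterior Normal(1/24, 2/5)
obs 4: x=5 → posterior Normal(31/30, 8/25)
obs 5: x=5 → posterior Normal(61/36, 4/15)
obs 6: x=4 → posterior Normal(85/42, 8/35)
obs 7: x=3 → posterior Normal(103/48, 1/5)
obs 8: x=-3/2 → posterior Normal(47/27, 8/45)
obs 9: x=-3 → posterior Normal(19/15, 4/25)

mu_0=19/15, tau_0^2=4/25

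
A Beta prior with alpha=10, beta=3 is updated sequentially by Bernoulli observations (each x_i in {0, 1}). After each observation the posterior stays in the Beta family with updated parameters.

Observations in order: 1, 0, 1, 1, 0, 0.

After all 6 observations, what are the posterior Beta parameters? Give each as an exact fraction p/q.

alpha=13, beta=6

obs 1: x=1 → posterior Beta(11, 3)
obs 2: x=0 → posterior Beta(11, 4)
obs 3: x=1 → posterior Beta(12, 4)
obs 4: x=1 → posterior Beta(13, 4)
obs 5: x=0 → posterior Beta(13, 5)
obs 6: x=0 → posterior Beta(13, 6)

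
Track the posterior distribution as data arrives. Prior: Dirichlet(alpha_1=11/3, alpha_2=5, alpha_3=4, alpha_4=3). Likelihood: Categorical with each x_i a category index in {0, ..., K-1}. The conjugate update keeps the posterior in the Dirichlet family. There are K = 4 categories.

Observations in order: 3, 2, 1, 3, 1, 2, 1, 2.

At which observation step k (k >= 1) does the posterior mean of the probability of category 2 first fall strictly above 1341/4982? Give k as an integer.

k = 2

obs 1: x=3 → posterior Dirichlet(11/3, 5, 4, 4)
obs 2: x=2 → posterior Dirichlet(11/3, 5, 5, 4)
obs 3: x=1 → posterior Dirichlet(11/3, 6, 5, 4)
obs 4: x=3 → posterior Dirichlet(11/3, 6, 5, 5)
obs 5: x=1 → posterior Dirichlet(11/3, 7, 5, 5)
obs 6: x=2 → posterior Dirichlet(11/3, 7, 6, 5)
obs 7: x=1 → posterior Dirichlet(11/3, 8, 6, 5)
obs 8: x=2 → posterior Dirichlet(11/3, 8, 7, 5)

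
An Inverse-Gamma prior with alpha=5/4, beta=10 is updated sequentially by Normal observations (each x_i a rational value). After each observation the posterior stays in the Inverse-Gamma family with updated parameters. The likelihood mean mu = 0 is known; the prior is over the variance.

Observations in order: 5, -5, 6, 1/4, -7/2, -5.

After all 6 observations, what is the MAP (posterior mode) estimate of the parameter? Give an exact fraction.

obs 1: x=5 → posterior Inverse-Gamma(7/4, 45/2)
obs 2: x=-5 → posterior Inverse-Gamma(9/4, 35)
obs 3: x=6 → posterior Inverse-Gamma(11/4, 53)
obs 4: x=1/4 → posterior Inverse-Gamma(13/4, 1697/32)
obs 5: x=-7/2 → posterior Inverse-Gamma(15/4, 1893/32)
obs 6: x=-5 → posterior Inverse-Gamma(17/4, 2293/32)

2293/168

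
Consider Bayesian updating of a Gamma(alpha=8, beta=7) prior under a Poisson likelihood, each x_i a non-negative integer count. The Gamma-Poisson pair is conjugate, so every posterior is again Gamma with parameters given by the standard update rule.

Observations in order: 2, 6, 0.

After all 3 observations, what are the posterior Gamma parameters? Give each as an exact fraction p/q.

alpha=16, beta=10

obs 1: x=2 → posterior Gamma(10, 8)
obs 2: x=6 → posterior Gamma(16, 9)
obs 3: x=0 → posterior Gamma(16, 10)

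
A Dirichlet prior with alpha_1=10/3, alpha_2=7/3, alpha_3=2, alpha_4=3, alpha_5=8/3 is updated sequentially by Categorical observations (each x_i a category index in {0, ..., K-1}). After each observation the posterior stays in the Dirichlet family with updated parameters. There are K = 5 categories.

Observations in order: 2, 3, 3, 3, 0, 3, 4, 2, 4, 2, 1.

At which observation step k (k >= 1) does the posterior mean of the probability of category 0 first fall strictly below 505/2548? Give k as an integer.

obs 1: x=2 → posterior Dirichlet(10/3, 7/3, 3, 3, 8/3)
obs 2: x=3 → posterior Dirichlet(10/3, 7/3, 3, 4, 8/3)
obs 3: x=3 → posterior Dirichlet(10/3, 7/3, 3, 5, 8/3)
obs 4: x=3 → posterior Dirichlet(10/3, 7/3, 3, 6, 8/3)
obs 5: x=0 → posterior Dirichlet(13/3, 7/3, 3, 6, 8/3)
obs 6: x=3 → posterior Dirichlet(13/3, 7/3, 3, 7, 8/3)
obs 7: x=4 → posterior Dirichlet(13/3, 7/3, 3, 7, 11/3)
obs 8: x=2 → posterior Dirichlet(13/3, 7/3, 4, 7, 11/3)
obs 9: x=4 → posterior Dirichlet(13/3, 7/3, 4, 7, 14/3)
obs 10: x=2 → posterior Dirichlet(13/3, 7/3, 5, 7, 14/3)
obs 11: x=1 → posterior Dirichlet(13/3, 10/3, 5, 7, 14/3)

k = 4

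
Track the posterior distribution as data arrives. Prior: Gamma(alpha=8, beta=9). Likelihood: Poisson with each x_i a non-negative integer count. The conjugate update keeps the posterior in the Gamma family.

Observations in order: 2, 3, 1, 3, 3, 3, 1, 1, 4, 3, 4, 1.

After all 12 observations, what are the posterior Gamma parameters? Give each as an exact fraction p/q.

obs 1: x=2 → posterior Gamma(10, 10)
obs 2: x=3 → posterior Gamma(13, 11)
obs 3: x=1 → posterior Gamma(14, 12)
obs 4: x=3 → posterior Gamma(17, 13)
obs 5: x=3 → posterior Gamma(20, 14)
obs 6: x=3 → posterior Gamma(23, 15)
obs 7: x=1 → posterior Gamma(24, 16)
obs 8: x=1 → posterior Gamma(25, 17)
obs 9: x=4 → posterior Gamma(29, 18)
obs 10: x=3 → posterior Gamma(32, 19)
obs 11: x=4 → posterior Gamma(36, 20)
obs 12: x=1 → posterior Gamma(37, 21)

alpha=37, beta=21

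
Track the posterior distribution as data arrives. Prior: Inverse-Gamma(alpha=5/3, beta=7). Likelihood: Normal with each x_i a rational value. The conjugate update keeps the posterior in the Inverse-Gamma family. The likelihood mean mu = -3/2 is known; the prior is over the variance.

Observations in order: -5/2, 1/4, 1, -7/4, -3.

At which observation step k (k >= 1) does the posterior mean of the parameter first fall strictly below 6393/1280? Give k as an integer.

k = 4

obs 1: x=-5/2 → posterior Inverse-Gamma(13/6, 15/2)
obs 2: x=1/4 → posterior Inverse-Gamma(8/3, 289/32)
obs 3: x=1 → posterior Inverse-Gamma(19/6, 389/32)
obs 4: x=-7/4 → posterior Inverse-Gamma(11/3, 195/16)
obs 5: x=-3 → posterior Inverse-Gamma(25/6, 213/16)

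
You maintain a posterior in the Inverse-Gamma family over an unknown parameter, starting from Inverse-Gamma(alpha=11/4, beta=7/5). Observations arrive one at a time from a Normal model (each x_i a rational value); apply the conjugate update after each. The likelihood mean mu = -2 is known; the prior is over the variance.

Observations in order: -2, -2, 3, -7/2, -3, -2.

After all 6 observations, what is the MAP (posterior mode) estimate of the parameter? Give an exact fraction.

obs 1: x=-2 → posterior Inverse-Gamma(13/4, 7/5)
obs 2: x=-2 → posterior Inverse-Gamma(15/4, 7/5)
obs 3: x=3 → posterior Inverse-Gamma(17/4, 139/10)
obs 4: x=-7/2 → posterior Inverse-Gamma(19/4, 601/40)
obs 5: x=-3 → posterior Inverse-Gamma(21/4, 621/40)
obs 6: x=-2 → posterior Inverse-Gamma(23/4, 621/40)

23/10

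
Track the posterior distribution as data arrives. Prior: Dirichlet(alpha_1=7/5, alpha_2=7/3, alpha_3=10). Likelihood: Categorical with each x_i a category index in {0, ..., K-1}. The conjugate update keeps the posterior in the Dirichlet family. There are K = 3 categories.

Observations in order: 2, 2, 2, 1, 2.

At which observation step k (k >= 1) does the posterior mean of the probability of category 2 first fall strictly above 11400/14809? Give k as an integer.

obs 1: x=2 → posterior Dirichlet(7/5, 7/3, 11)
obs 2: x=2 → posterior Dirichlet(7/5, 7/3, 12)
obs 3: x=2 → posterior Dirichlet(7/5, 7/3, 13)
obs 4: x=1 → posterior Dirichlet(7/5, 10/3, 13)
obs 5: x=2 → posterior Dirichlet(7/5, 10/3, 14)

k = 3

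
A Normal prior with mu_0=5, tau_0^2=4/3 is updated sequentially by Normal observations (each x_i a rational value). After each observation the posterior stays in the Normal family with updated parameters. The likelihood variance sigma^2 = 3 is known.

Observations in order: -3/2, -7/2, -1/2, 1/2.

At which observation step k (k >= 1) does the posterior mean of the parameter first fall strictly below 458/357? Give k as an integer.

k = 3

obs 1: x=-3/2 → posterior Normal(3, 12/13)
obs 2: x=-7/2 → posterior Normal(25/17, 12/17)
obs 3: x=-1/2 → posterior Normal(23/21, 4/7)
obs 4: x=1/2 → posterior Normal(1, 12/25)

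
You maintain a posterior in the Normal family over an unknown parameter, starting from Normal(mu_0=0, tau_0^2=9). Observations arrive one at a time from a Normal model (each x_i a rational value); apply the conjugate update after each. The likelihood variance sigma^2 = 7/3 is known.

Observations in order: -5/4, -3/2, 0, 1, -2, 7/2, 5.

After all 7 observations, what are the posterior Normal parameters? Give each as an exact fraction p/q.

obs 1: x=-5/4 → posterior Normal(-135/136, 63/34)
obs 2: x=-3/2 → posterior Normal(-297/244, 63/61)
obs 3: x=0 → posterior Normal(-27/32, 63/88)
obs 4: x=1 → posterior Normal(-189/460, 63/115)
obs 5: x=-2 → posterior Normal(-405/568, 63/142)
obs 6: x=7/2 → posterior Normal(-27/676, 63/169)
obs 7: x=5 → posterior Normal(513/784, 9/28)

mu_0=513/784, tau_0^2=9/28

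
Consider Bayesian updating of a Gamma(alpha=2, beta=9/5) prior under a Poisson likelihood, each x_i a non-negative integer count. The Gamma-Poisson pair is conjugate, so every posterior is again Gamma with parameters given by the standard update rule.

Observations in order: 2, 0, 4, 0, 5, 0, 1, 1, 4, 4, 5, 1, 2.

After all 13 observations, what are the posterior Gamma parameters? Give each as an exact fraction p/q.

obs 1: x=2 → posterior Gamma(4, 14/5)
obs 2: x=0 → posterior Gamma(4, 19/5)
obs 3: x=4 → posterior Gamma(8, 24/5)
obs 4: x=0 → posterior Gamma(8, 29/5)
obs 5: x=5 → posterior Gamma(13, 34/5)
obs 6: x=0 → posterior Gamma(13, 39/5)
obs 7: x=1 → posterior Gamma(14, 44/5)
obs 8: x=1 → posterior Gamma(15, 49/5)
obs 9: x=4 → posterior Gamma(19, 54/5)
obs 10: x=4 → posterior Gamma(23, 59/5)
obs 11: x=5 → posterior Gamma(28, 64/5)
obs 12: x=1 → posterior Gamma(29, 69/5)
obs 13: x=2 → posterior Gamma(31, 74/5)

alpha=31, beta=74/5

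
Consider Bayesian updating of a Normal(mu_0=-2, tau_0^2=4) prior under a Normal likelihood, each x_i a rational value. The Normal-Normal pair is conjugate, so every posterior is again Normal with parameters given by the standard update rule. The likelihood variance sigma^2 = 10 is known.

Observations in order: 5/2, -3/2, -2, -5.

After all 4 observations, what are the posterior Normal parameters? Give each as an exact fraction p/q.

obs 1: x=5/2 → posterior Normal(-5/7, 20/7)
obs 2: x=-3/2 → posterior Normal(-8/9, 20/9)
obs 3: x=-2 → posterior Normal(-12/11, 20/11)
obs 4: x=-5 → posterior Normal(-22/13, 20/13)

mu_0=-22/13, tau_0^2=20/13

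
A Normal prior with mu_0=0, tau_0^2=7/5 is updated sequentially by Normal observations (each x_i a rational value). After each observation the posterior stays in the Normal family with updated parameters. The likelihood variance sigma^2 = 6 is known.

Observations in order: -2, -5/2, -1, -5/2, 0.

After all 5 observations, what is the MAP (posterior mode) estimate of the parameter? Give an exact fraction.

obs 1: x=-2 → posterior Normal(-14/37, 42/37)
obs 2: x=-5/2 → posterior Normal(-63/88, 21/22)
obs 3: x=-1 → posterior Normal(-77/102, 14/17)
obs 4: x=-5/2 → posterior Normal(-28/29, 21/29)
obs 5: x=0 → posterior Normal(-56/65, 42/65)

-56/65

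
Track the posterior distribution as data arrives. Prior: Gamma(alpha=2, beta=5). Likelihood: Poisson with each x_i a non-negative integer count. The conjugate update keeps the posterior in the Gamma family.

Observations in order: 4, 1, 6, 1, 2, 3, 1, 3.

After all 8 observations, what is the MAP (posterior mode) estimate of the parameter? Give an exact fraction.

obs 1: x=4 → posterior Gamma(6, 6)
obs 2: x=1 → posterior Gamma(7, 7)
obs 3: x=6 → posterior Gamma(13, 8)
obs 4: x=1 → posterior Gamma(14, 9)
obs 5: x=2 → posterior Gamma(16, 10)
obs 6: x=3 → posterior Gamma(19, 11)
obs 7: x=1 → posterior Gamma(20, 12)
obs 8: x=3 → posterior Gamma(23, 13)

22/13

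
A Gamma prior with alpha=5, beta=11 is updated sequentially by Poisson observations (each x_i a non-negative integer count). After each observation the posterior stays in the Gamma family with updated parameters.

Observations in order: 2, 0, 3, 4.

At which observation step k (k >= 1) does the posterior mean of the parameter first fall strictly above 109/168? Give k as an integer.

obs 1: x=2 → posterior Gamma(7, 12)
obs 2: x=0 → posterior Gamma(7, 13)
obs 3: x=3 → posterior Gamma(10, 14)
obs 4: x=4 → posterior Gamma(14, 15)

k = 3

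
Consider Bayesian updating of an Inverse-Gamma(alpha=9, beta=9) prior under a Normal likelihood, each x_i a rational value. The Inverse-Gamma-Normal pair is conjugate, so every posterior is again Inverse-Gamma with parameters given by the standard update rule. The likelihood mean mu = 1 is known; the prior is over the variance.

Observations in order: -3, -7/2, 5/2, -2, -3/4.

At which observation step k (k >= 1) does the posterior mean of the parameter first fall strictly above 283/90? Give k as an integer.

obs 1: x=-3 → posterior Inverse-Gamma(19/2, 17)
obs 2: x=-7/2 → posterior Inverse-Gamma(10, 217/8)
obs 3: x=5/2 → posterior Inverse-Gamma(21/2, 113/4)
obs 4: x=-2 → posterior Inverse-Gamma(11, 131/4)
obs 5: x=-3/4 → posterior Inverse-Gamma(23/2, 1097/32)

k = 4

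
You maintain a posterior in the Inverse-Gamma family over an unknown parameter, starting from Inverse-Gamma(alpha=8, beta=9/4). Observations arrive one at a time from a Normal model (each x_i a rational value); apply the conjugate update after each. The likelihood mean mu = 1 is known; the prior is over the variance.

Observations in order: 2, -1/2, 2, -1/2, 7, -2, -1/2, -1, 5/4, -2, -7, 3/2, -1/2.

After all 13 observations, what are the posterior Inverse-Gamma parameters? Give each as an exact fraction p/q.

alpha=29/2, beta=2205/32

obs 1: x=2 → posterior Inverse-Gamma(17/2, 11/4)
obs 2: x=-1/2 → posterior Inverse-Gamma(9, 31/8)
obs 3: x=2 → posterior Inverse-Gamma(19/2, 35/8)
obs 4: x=-1/2 → posterior Inverse-Gamma(10, 11/2)
obs 5: x=7 → posterior Inverse-Gamma(21/2, 47/2)
obs 6: x=-2 → posterior Inverse-Gamma(11, 28)
obs 7: x=-1/2 → posterior Inverse-Gamma(23/2, 233/8)
obs 8: x=-1 → posterior Inverse-Gamma(12, 249/8)
obs 9: x=5/4 → posterior Inverse-Gamma(25/2, 997/32)
obs 10: x=-2 → posterior Inverse-Gamma(13, 1141/32)
obs 11: x=-7 → posterior Inverse-Gamma(27/2, 2165/32)
obs 12: x=3/2 → posterior Inverse-Gamma(14, 2169/32)
obs 13: x=-1/2 → posterior Inverse-Gamma(29/2, 2205/32)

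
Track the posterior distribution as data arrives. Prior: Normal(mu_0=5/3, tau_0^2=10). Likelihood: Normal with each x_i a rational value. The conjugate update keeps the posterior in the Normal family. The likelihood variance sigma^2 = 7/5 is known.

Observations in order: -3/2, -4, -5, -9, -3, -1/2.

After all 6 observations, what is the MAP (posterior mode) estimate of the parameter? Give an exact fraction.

-3415/921

obs 1: x=-3/2 → posterior Normal(-10/9, 70/57)
obs 2: x=-4 → posterior Normal(-790/321, 70/107)
obs 3: x=-5 → posterior Normal(-1540/471, 70/157)
obs 4: x=-9 → posterior Normal(-2890/621, 70/207)
obs 5: x=-3 → posterior Normal(-3340/771, 70/257)
obs 6: x=-1/2 → posterior Normal(-3415/921, 70/307)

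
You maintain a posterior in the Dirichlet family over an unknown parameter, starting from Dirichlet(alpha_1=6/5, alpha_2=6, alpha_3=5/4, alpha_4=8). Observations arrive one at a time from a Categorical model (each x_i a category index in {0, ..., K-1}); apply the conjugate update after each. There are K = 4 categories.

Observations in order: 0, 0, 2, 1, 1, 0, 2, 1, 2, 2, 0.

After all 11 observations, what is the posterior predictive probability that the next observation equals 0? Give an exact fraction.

obs 1: x=0 → posterior Dirichlet(11/5, 6, 5/4, 8)
obs 2: x=0 → posterior Dirichlet(16/5, 6, 5/4, 8)
obs 3: x=2 → posterior Dirichlet(16/5, 6, 9/4, 8)
obs 4: x=1 → posterior Dirichlet(16/5, 7, 9/4, 8)
obs 5: x=1 → posterior Dirichlet(16/5, 8, 9/4, 8)
obs 6: x=0 → posterior Dirichlet(21/5, 8, 9/4, 8)
obs 7: x=2 → posterior Dirichlet(21/5, 8, 13/4, 8)
obs 8: x=1 → posterior Dirichlet(21/5, 9, 13/4, 8)
obs 9: x=2 → posterior Dirichlet(21/5, 9, 17/4, 8)
obs 10: x=2 → posterior Dirichlet(21/5, 9, 21/4, 8)
obs 11: x=0 → posterior Dirichlet(26/5, 9, 21/4, 8)

104/549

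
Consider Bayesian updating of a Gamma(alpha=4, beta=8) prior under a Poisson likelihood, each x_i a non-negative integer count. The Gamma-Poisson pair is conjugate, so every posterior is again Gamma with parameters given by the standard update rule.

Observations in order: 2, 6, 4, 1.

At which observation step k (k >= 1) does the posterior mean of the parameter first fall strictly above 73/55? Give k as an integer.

obs 1: x=2 → posterior Gamma(6, 9)
obs 2: x=6 → posterior Gamma(12, 10)
obs 3: x=4 → posterior Gamma(16, 11)
obs 4: x=1 → posterior Gamma(17, 12)

k = 3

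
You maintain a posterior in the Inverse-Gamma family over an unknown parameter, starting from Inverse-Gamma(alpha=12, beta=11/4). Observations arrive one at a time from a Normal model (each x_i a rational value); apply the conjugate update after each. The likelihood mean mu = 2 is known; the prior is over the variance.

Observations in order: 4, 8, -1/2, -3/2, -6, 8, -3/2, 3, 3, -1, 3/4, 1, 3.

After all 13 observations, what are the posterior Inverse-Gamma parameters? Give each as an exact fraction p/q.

obs 1: x=4 → posterior Inverse-Gamma(25/2, 19/4)
obs 2: x=8 → posterior Inverse-Gamma(13, 91/4)
obs 3: x=-1/2 → posterior Inverse-Gamma(27/2, 207/8)
obs 4: x=-3/2 → posterior Inverse-Gamma(14, 32)
obs 5: x=-6 → posterior Inverse-Gamma(29/2, 64)
obs 6: x=8 → posterior Inverse-Gamma(15, 82)
obs 7: x=-3/2 → posterior Inverse-Gamma(31/2, 705/8)
obs 8: x=3 → posterior Inverse-Gamma(16, 709/8)
obs 9: x=3 → posterior Inverse-Gamma(33/2, 713/8)
obs 10: x=-1 → posterior Inverse-Gamma(17, 749/8)
obs 11: x=3/4 → posterior Inverse-Gamma(35/2, 3021/32)
obs 12: x=1 → posterior Inverse-Gamma(18, 3037/32)
obs 13: x=3 → posterior Inverse-Gamma(37/2, 3053/32)

alpha=37/2, beta=3053/32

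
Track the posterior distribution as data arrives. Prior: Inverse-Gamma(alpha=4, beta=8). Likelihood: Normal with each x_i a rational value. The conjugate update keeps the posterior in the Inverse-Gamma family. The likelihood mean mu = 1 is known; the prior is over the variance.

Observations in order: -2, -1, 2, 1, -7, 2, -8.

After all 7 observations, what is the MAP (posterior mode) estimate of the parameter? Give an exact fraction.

obs 1: x=-2 → posterior Inverse-Gamma(9/2, 25/2)
obs 2: x=-1 → posterior Inverse-Gamma(5, 29/2)
obs 3: x=2 → posterior Inverse-Gamma(11/2, 15)
obs 4: x=1 → posterior Inverse-Gamma(6, 15)
obs 5: x=-7 → posterior Inverse-Gamma(13/2, 47)
obs 6: x=2 → posterior Inverse-Gamma(7, 95/2)
obs 7: x=-8 → posterior Inverse-Gamma(15/2, 88)

176/17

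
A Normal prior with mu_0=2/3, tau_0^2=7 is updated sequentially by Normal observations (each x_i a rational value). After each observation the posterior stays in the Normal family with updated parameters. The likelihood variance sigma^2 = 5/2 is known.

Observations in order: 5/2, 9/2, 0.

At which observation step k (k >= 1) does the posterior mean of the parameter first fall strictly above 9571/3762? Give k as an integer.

obs 1: x=5/2 → posterior Normal(115/57, 35/19)
obs 2: x=9/2 → posterior Normal(304/99, 35/33)
obs 3: x=0 → posterior Normal(304/141, 35/47)

k = 2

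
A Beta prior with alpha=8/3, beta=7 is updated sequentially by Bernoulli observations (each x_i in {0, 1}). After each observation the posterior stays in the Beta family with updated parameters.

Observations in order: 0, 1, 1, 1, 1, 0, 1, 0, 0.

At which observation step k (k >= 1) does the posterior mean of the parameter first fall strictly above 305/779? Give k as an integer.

k = 4

obs 1: x=0 → posterior Beta(8/3, 8)
obs 2: x=1 → posterior Beta(11/3, 8)
obs 3: x=1 → posterior Beta(14/3, 8)
obs 4: x=1 → posterior Beta(17/3, 8)
obs 5: x=1 → posterior Beta(20/3, 8)
obs 6: x=0 → posterior Beta(20/3, 9)
obs 7: x=1 → posterior Beta(23/3, 9)
obs 8: x=0 → posterior Beta(23/3, 10)
obs 9: x=0 → posterior Beta(23/3, 11)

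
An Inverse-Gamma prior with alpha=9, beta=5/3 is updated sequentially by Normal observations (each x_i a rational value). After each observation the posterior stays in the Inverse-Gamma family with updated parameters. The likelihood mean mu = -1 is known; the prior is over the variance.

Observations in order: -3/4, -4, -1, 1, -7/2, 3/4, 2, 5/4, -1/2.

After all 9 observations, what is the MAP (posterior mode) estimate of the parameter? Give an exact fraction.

1921/1392

obs 1: x=-3/4 → posterior Inverse-Gamma(19/2, 163/96)
obs 2: x=-4 → posterior Inverse-Gamma(10, 595/96)
obs 3: x=-1 → posterior Inverse-Gamma(21/2, 595/96)
obs 4: x=1 → posterior Inverse-Gamma(11, 787/96)
obs 5: x=-7/2 → posterior Inverse-Gamma(23/2, 1087/96)
obs 6: x=3/4 → posterior Inverse-Gamma(12, 617/48)
obs 7: x=2 → posterior Inverse-Gamma(25/2, 833/48)
obs 8: x=5/4 → posterior Inverse-Gamma(13, 1909/96)
obs 9: x=-1/2 → posterior Inverse-Gamma(27/2, 1921/96)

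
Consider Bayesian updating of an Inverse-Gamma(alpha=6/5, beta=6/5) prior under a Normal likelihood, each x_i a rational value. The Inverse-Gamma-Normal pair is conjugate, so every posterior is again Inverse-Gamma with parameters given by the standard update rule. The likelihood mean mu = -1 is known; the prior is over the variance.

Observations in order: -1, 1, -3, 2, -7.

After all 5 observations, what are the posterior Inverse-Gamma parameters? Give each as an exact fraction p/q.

alpha=37/10, beta=277/10

obs 1: x=-1 → posterior Inverse-Gamma(17/10, 6/5)
obs 2: x=1 → posterior Inverse-Gamma(11/5, 16/5)
obs 3: x=-3 → posterior Inverse-Gamma(27/10, 26/5)
obs 4: x=2 → posterior Inverse-Gamma(16/5, 97/10)
obs 5: x=-7 → posterior Inverse-Gamma(37/10, 277/10)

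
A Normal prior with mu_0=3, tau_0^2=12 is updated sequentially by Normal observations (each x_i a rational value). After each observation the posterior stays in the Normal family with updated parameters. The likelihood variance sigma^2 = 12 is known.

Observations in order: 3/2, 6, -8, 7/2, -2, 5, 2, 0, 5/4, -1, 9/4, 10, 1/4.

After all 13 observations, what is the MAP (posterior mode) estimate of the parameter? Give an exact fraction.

95/56

obs 1: x=3/2 → posterior Normal(9/4, 6)
obs 2: x=6 → posterior Normal(7/2, 4)
obs 3: x=-8 → posterior Normal(5/8, 3)
obs 4: x=7/2 → posterior Normal(6/5, 12/5)
obs 5: x=-2 → posterior Normal(2/3, 2)
obs 6: x=5 → posterior Normal(9/7, 12/7)
obs 7: x=2 → posterior Normal(11/8, 3/2)
obs 8: x=0 → posterior Normal(11/9, 4/3)
obs 9: x=5/4 → posterior Normal(49/40, 6/5)
obs 10: x=-1 → posterior Normal(45/44, 12/11)
obs 11: x=9/4 → posterior Normal(9/8, 1)
obs 12: x=10 → posterior Normal(47/26, 12/13)
obs 13: x=1/4 → posterior Normal(95/56, 6/7)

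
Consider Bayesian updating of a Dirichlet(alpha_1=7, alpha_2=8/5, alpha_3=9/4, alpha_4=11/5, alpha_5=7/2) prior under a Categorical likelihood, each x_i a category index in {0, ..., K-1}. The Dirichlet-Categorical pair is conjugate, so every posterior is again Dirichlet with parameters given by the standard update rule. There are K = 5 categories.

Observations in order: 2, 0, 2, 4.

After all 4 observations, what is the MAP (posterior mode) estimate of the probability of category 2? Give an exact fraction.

65/311

obs 1: x=2 → posterior Dirichlet(7, 8/5, 13/4, 11/5, 7/2)
obs 2: x=0 → posterior Dirichlet(8, 8/5, 13/4, 11/5, 7/2)
obs 3: x=2 → posterior Dirichlet(8, 8/5, 17/4, 11/5, 7/2)
obs 4: x=4 → posterior Dirichlet(8, 8/5, 17/4, 11/5, 9/2)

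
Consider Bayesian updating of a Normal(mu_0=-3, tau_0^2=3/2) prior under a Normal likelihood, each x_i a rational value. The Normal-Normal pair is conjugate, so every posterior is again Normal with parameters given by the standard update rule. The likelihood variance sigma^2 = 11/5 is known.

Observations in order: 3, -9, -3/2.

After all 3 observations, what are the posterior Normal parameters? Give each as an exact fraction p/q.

obs 1: x=3 → posterior Normal(-21/37, 33/37)
obs 2: x=-9 → posterior Normal(-3, 33/52)
obs 3: x=-3/2 → posterior Normal(-357/134, 33/67)

mu_0=-357/134, tau_0^2=33/67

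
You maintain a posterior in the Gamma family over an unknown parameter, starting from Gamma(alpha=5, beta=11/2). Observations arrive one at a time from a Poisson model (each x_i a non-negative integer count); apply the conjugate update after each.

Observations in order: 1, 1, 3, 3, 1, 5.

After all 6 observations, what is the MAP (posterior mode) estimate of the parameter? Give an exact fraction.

obs 1: x=1 → posterior Gamma(6, 13/2)
obs 2: x=1 → posterior Gamma(7, 15/2)
obs 3: x=3 → posterior Gamma(10, 17/2)
obs 4: x=3 → posterior Gamma(13, 19/2)
obs 5: x=1 → posterior Gamma(14, 21/2)
obs 6: x=5 → posterior Gamma(19, 23/2)

36/23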